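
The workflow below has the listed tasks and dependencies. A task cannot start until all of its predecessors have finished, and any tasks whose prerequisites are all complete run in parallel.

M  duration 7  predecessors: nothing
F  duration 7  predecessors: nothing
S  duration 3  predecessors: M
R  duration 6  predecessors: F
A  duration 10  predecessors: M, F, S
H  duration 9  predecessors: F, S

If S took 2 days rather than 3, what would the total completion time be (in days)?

Critical path before the change: M→S→A = 7+3+10 = 20 giving 20 days.
Since S is critical, the -1 change carries straight to that chain (now 19 days).
No other chain overtakes it, so the finish is 19 days.

19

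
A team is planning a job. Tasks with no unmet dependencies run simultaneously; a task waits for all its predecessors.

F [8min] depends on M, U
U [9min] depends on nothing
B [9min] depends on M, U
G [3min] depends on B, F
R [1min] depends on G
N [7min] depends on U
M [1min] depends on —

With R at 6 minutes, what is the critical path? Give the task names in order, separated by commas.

U, B, G, R

Baseline: U→B→G→R = 9+9+3+1 = 22 → 22 minutes.
Since R is critical, the +5 change carries straight to that chain (now 27 minutes).
No other chain overtakes it, so the finish is 27 minutes.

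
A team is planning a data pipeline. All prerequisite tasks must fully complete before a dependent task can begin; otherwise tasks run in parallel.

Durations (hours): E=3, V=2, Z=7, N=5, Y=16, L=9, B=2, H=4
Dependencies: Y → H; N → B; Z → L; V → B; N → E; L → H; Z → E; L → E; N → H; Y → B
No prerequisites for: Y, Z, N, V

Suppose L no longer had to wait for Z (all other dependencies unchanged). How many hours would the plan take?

20

Before: longest chain Y→H = 16+4 = 20, finish 20.
Without Z→L, L's earliest start moves from 7 to 0.
After: Y→H = 16+4 = 20 → 20 hours.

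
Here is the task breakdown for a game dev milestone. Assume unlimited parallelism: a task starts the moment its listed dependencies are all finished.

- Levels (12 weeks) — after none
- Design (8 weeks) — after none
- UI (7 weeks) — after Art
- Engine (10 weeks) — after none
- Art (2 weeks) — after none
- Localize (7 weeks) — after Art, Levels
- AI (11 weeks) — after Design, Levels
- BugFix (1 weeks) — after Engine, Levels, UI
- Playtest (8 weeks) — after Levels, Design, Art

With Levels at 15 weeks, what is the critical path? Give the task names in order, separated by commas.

Levels, AI

Critical path before the change: Levels→AI = 12+11 = 23 giving 23 weeks.
Levels is on the critical path; changing it to 15 makes that path 26 weeks.
That remains the longest chain; total 26 weeks.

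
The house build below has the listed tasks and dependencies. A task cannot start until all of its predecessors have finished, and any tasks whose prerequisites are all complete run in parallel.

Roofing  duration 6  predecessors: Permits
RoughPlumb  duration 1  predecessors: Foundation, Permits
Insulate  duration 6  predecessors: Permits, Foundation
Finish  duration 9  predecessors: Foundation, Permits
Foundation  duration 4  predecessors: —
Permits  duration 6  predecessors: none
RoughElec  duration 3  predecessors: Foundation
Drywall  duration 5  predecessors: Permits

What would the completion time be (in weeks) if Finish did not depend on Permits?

With the dependency in place, Permits→Finish = 6+9 = 15 sets the finish at 15 weeks.
Without Permits→Finish, Finish's earliest start moves from 6 to 4.
The longest chain is now Foundation→Finish = 4+9 = 13, so the schedule takes 13 weeks.

13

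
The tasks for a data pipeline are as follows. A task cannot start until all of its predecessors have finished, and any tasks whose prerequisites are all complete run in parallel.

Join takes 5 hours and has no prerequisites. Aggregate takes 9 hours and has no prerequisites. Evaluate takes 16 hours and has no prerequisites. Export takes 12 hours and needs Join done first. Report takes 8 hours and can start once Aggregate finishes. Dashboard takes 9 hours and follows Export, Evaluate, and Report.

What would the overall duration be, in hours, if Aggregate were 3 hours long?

The binding path is Aggregate→Report→Dashboard = 9+8+9 = 26; finish at 26 hours.
Since Aggregate is critical, the -6 change carries straight to that chain (now 20 hours).
The binding chain switches to Join→Export→Dashboard = 5+12+9 = 26; finish 26 hours.

26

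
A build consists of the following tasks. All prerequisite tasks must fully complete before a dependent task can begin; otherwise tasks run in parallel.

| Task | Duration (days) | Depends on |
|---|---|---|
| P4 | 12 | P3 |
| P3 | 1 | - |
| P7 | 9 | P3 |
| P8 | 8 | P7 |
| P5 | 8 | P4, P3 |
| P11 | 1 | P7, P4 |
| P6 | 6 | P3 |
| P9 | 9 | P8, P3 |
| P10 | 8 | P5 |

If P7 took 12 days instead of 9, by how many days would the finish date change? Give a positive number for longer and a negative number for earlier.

1

Baseline: P3→P4→P5→P10 = 1+12+8+8 = 29 → 29 days.
P7 has 2 days of float (longest path through it is 27).
Now P3→P7→P8→P9 = 1+12+8+9 = 30 is longest, so the finish becomes 30 days.
Change in finish: 30 − 29 = +1 days.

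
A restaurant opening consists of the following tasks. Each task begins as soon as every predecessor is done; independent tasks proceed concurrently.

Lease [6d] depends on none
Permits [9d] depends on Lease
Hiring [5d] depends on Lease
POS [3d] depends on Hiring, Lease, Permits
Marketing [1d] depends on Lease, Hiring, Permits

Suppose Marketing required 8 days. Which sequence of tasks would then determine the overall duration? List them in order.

Baseline: Lease→Permits→POS = 6+9+3 = 18 → 18 days.
The longest path through Marketing is only 16 days, so Marketing has float 2.
The binding chain switches to Lease→Permits→Marketing = 6+9+8 = 23; finish 23 days.

Lease, Permits, Marketing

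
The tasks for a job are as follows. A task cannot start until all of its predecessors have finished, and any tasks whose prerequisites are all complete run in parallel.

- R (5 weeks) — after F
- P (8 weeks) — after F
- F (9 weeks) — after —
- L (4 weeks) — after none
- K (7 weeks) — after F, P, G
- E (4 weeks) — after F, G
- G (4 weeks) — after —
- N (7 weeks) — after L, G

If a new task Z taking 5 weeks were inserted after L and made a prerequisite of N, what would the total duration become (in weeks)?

24

Originally the plan takes 24 weeks.
With Z inserted, N now waits for max(L, G, Z).
New critical path: F→P→K = 9+8+7 = 24 ⇒ 24 weeks.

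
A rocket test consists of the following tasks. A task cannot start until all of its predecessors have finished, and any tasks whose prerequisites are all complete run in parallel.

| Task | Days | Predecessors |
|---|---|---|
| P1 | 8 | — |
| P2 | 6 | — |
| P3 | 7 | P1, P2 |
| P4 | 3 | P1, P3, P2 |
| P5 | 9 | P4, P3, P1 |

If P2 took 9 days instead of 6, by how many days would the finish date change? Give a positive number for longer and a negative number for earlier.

Baseline: P1→P3→P4→P5 = 8+7+3+9 = 27 → 27 days.
The longest path through P2 is only 25 days, so P2 has float 2.
Now P2→P3→P4→P5 = 9+7+3+9 = 28 is longest, so the finish becomes 28 days.
Change in finish: 28 − 27 = +1 days.

1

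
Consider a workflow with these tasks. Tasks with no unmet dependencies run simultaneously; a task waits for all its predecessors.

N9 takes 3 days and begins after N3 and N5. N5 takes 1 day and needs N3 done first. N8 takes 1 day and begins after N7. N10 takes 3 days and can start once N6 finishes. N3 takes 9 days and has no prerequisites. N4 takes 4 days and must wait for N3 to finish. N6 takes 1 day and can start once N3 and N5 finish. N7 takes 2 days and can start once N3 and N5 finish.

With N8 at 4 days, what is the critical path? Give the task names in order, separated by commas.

Critical path before the change: N3→N5→N6→N10 = 9+1+1+3 = 14 giving 14 days.
The longest path through N8 is only 13 days, so N8 has float 1.
New critical path: N3→N5→N7→N8 = 9+1+2+4 = 16 ⇒ 16 days.

N3, N5, N7, N8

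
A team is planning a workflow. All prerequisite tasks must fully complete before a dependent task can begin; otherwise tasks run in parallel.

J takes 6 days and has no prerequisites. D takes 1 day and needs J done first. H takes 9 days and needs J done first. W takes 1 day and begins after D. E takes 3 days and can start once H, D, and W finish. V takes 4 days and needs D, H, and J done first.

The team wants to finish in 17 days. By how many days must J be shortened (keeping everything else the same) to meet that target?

Current finish: 19 days; target: 17.
J is on every critical path, so each day cut from J cuts the finish by one (this holds down to a finish of 14).
Need 19 − 17 = 2 days off J → J becomes 4 days, finish becomes 17.

2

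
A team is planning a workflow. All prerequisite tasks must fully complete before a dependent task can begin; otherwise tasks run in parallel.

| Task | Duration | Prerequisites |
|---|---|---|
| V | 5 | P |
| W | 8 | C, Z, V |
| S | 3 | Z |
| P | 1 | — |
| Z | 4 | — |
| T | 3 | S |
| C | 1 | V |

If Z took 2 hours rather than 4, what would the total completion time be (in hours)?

As given, the longest chain is P→V→C→W = 1+5+1+8 = 15, so the finish is 15 hours.
Z has 3 hours of float (longest path through it is 12).
That remains the longest chain; total 15 hours.

15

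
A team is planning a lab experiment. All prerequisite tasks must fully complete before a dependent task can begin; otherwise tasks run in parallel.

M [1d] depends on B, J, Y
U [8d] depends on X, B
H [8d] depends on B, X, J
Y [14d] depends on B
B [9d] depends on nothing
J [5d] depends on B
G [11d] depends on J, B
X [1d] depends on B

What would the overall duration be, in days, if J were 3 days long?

24

Baseline: B→J→G = 9+5+11 = 25 → 25 days.
Since J is critical, the -2 change carries straight to that chain (now 23 days).
New critical path: B→Y→M = 9+14+1 = 24 ⇒ 24 days.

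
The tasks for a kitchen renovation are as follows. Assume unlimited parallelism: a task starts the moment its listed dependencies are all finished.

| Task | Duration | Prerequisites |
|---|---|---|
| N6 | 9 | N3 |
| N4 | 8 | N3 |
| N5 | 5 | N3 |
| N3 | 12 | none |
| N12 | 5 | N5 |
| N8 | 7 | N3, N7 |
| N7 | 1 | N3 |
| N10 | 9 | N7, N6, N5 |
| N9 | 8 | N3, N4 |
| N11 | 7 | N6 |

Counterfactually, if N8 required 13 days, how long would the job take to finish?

30

Actual critical path: N3→N6→N10 = 12+9+9 = 30 ⇒ 30 days.
The longest path through N8 is only 20 days, so N8 has float 10.
The critical path is still N3→N6→N10; finish is now 30 days.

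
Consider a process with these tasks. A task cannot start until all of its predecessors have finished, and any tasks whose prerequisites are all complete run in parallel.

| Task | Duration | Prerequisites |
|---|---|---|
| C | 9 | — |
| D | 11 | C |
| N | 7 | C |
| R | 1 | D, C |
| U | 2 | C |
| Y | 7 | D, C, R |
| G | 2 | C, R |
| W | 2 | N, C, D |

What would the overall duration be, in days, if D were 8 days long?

25

Critical path before the change: C→D→R→Y = 9+11+1+7 = 28 giving 28 days.
D lies on that path, so at 8 days the path becomes 25 days.
The critical path is still C→D→R→Y; finish is now 25 days.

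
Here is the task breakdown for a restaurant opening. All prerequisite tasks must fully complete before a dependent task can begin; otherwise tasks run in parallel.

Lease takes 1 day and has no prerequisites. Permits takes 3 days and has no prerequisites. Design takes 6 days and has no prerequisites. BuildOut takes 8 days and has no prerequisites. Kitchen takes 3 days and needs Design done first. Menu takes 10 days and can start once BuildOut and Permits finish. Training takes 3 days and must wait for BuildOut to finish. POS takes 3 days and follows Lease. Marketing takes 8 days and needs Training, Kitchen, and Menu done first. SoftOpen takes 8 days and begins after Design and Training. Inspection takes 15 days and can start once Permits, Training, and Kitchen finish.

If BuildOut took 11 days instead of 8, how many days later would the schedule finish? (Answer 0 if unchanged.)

As given, the longest chain is BuildOut→Menu→Marketing = 8+10+8 = 26, so the finish is 26 days.
BuildOut is on the critical path; changing it to 11 makes that path 29 days.
No other chain overtakes it, so the finish is 29 days.
Change in finish: 29 − 26 = +3 days.

3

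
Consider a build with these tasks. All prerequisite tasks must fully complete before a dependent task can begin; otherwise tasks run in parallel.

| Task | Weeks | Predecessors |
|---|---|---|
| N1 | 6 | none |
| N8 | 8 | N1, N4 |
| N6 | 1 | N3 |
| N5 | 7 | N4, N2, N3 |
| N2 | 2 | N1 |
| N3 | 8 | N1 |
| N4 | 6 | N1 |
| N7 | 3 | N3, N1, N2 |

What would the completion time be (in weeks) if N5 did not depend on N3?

Original critical path: N1→N3→N5 = 6+8+7 = 21 ⇒ 21 weeks.
Without N3→N5, N5's earliest start moves from 14 to 12.
New critical path: N1→N4→N8 = 6+6+8 = 20 ⇒ 20 weeks.

20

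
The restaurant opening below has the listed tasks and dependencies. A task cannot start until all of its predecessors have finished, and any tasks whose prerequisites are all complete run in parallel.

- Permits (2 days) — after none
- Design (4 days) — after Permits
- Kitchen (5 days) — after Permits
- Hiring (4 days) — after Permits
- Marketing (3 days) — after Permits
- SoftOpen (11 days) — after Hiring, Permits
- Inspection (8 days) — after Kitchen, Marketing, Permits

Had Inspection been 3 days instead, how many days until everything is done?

The binding path is Permits→Hiring→SoftOpen = 2+4+11 = 17; finish at 17 days.
Inspection has 2 days of float (longest path through it is 15).
That remains the longest chain; total 17 days.

17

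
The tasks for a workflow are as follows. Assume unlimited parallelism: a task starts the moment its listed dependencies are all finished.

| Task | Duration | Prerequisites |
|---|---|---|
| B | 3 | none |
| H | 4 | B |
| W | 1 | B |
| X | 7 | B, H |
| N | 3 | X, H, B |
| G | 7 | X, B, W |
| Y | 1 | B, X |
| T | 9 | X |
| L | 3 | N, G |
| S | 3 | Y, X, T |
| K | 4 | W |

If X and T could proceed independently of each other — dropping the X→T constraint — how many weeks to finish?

Before: longest chain B→H→X→T→S = 3+4+7+9+3 = 26, finish 26.
Without X→T, T's earliest start moves from 14 to 0.
After: B→H→X→G→L = 3+4+7+7+3 = 24 → 24 weeks.

24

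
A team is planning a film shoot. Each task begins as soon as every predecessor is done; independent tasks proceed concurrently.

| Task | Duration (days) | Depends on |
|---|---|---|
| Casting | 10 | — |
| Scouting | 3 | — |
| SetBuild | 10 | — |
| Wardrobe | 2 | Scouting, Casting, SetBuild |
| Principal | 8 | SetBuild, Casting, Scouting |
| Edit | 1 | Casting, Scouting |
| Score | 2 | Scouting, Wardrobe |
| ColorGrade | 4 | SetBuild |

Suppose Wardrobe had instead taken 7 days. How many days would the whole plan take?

As given, the longest chain is Casting→Principal = 10+8 = 18, so the finish is 18 days.
Wardrobe has 4 days of float (longest path through it is 14).
Now Casting→Wardrobe→Score = 10+7+2 = 19 is longest, so the finish becomes 19 days.

19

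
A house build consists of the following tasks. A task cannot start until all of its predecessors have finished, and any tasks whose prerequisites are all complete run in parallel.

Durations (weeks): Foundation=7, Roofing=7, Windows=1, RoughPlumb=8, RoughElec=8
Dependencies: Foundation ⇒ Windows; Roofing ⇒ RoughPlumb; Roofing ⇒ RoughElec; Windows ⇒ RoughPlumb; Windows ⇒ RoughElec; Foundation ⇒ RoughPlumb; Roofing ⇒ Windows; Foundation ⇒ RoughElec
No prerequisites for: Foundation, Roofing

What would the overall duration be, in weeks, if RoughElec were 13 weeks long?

As given, the longest chain is Roofing→Windows→RoughElec = 7+1+8 = 16, so the finish is 16 weeks.
Since RoughElec is critical, the +5 change carries straight to that chain (now 21 weeks).
The binding chain switches to Foundation→Windows→RoughElec = 7+1+13 = 21; finish 21 weeks.

21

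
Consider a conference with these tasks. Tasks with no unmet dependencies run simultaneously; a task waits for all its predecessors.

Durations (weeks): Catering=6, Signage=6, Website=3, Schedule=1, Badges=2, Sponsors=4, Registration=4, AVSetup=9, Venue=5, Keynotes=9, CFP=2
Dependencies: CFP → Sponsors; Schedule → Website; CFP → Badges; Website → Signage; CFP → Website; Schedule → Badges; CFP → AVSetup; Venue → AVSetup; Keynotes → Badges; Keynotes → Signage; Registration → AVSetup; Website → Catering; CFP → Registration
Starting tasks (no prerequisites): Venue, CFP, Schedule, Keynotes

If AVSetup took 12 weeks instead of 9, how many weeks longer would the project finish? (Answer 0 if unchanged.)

As given, the longest chain is CFP→Registration→AVSetup = 2+4+9 = 15, so the finish is 15 weeks.
AVSetup lies on that path, so at 12 weeks the path becomes 18 weeks.
The critical path is still CFP→Registration→AVSetup; finish is now 18 weeks.
Change in finish: 18 − 15 = +3 weeks.

3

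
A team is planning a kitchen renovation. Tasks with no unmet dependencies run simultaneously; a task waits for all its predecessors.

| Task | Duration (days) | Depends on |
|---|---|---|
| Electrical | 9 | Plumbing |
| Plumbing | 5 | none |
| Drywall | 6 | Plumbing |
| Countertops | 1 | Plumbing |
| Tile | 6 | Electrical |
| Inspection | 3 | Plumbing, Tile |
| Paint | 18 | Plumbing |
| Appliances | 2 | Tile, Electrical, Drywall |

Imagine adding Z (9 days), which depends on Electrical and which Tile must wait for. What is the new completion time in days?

32

Originally the project takes 23 days.
With Z inserted, Tile now waits for max(Electrical, Z).
New critical path: Plumbing→Electrical→Z→Tile→Inspection = 5+9+9+6+3 = 32 ⇒ 32 days.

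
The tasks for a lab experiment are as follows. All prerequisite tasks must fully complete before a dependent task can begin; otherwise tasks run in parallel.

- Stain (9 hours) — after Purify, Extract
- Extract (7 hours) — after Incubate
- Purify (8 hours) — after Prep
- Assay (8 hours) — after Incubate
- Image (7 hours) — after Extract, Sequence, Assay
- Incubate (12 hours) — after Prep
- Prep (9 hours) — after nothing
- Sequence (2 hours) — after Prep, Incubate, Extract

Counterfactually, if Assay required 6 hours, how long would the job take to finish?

37

Critical path before the change: Prep→Incubate→Extract→Sequence→Image = 9+12+7+2+7 = 37 giving 37 hours.
Assay is off the critical path — its longest chain is 36 hours, giving 1 of slack.
No other chain overtakes it, so the finish is 37 hours.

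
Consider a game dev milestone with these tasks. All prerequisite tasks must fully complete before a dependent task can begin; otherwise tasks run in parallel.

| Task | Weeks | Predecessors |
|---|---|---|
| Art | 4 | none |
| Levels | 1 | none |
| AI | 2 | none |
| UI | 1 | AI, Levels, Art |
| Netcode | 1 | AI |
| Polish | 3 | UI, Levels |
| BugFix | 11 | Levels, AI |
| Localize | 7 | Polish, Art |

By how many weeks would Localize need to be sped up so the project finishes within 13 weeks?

Current finish: 15 weeks; target: 13.
Localize is on every critical path, so each week cut from Localize cuts the finish by one (this holds down to a finish of 13).
Need 15 − 13 = 2 weeks off Localize → Localize becomes 5 weeks, finish becomes 13.

2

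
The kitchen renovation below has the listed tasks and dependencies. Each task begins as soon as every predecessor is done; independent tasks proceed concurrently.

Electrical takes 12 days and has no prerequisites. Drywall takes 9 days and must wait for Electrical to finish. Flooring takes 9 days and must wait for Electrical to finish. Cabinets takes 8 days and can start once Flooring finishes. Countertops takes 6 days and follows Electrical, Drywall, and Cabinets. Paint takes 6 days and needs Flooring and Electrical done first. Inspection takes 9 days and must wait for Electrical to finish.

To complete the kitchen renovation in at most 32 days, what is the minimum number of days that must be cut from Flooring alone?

Current finish: 35 days; target: 32.
Flooring is on every critical path, so each day cut from Flooring cuts the finish by one (this holds down to a finish of 27).
Need 35 − 32 = 3 days off Flooring → Flooring becomes 6 days, finish becomes 32.

3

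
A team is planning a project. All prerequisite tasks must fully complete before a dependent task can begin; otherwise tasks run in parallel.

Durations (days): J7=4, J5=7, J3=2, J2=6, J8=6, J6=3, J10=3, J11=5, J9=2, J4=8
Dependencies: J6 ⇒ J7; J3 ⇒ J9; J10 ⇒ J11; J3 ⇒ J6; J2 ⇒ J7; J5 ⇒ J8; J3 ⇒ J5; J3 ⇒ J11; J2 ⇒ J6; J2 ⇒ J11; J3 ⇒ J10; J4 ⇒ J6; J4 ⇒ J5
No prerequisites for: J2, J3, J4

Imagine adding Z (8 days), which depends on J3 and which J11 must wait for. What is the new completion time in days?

Originally the project takes 21 days.
With Z inserted, J11 now waits for max(J3, J10, J2, Z).
New critical path: J4→J5→J8 = 8+7+6 = 21 ⇒ 21 days.

21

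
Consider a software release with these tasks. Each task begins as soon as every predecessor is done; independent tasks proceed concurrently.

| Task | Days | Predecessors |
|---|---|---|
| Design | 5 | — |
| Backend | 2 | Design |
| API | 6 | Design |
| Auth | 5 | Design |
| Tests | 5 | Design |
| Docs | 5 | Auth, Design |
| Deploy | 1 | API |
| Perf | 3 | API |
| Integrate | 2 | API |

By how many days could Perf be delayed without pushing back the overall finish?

Design→Auth→Docs = 5+5+5 = 15 sets the makespan at 15 days.
The longest chain containing Perf totals 14 days.
Slack of Perf = 12 − 11 = 1 day.

1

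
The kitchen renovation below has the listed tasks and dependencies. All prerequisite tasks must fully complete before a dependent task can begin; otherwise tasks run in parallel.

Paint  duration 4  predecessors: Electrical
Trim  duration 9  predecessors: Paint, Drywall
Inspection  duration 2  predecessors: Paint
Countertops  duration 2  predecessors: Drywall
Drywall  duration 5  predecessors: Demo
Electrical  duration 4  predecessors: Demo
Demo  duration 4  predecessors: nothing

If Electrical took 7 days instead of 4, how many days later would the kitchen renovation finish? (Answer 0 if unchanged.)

Baseline: Demo→Electrical→Paint→Trim = 4+4+4+9 = 21 → 21 days.
Electrical is on the critical path; changing it to 7 makes that path 24 days.
No other chain overtakes it, so the finish is 24 days.
Change in finish: 24 − 21 = +3 days.

3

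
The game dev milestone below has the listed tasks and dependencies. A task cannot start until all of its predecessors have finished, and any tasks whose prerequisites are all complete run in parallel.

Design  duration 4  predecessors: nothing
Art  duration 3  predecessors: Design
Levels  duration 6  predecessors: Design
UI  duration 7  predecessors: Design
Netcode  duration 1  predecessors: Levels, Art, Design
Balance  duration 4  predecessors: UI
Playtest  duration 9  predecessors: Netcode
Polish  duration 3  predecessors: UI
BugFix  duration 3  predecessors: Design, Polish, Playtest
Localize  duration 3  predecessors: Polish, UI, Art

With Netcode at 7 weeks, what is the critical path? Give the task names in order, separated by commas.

Baseline: Design→Levels→Netcode→Playtest→BugFix = 4+6+1+9+3 = 23 → 23 weeks.
Netcode lies on that path, so at 7 weeks the path becomes 29 weeks.
That remains the longest chain; total 29 weeks.

Design, Levels, Netcode, Playtest, BugFix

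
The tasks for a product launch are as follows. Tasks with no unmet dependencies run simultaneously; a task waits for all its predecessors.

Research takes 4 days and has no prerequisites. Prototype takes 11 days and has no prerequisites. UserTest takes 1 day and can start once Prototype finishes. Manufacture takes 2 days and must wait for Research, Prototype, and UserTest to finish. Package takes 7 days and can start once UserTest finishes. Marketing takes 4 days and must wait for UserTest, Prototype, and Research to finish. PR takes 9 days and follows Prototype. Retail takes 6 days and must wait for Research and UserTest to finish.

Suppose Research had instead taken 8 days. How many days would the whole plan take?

20

Baseline: Prototype→PR = 11+9 = 20 → 20 days.
Research is off the critical path — its longest chain is 10 days, giving 10 of slack.
No other chain overtakes it, so the finish is 20 days.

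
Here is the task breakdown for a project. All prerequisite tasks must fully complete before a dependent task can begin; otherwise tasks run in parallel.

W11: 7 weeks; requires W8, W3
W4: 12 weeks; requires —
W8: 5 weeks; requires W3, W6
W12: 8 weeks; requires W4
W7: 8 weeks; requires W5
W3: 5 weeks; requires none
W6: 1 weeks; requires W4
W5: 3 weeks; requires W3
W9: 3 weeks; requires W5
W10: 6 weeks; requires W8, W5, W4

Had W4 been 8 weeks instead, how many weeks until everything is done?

Actual critical path: W4→W6→W8→W11 = 12+1+5+7 = 25 ⇒ 25 weeks.
W4 lies on that path, so at 8 weeks the path becomes 21 weeks.
The critical path is still W4→W6→W8→W11; finish is now 21 weeks.

21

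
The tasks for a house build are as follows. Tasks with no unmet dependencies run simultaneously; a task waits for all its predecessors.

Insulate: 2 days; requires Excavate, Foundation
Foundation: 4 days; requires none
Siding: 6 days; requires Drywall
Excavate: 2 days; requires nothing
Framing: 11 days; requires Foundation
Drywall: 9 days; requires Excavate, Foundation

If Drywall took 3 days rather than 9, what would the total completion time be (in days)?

15

Critical path before the change: Foundation→Drywall→Siding = 4+9+6 = 19 giving 19 days.
Drywall is on the critical path; changing it to 3 makes that path 13 days.
Now Foundation→Framing = 4+11 = 15 is longest, so the finish becomes 15 days.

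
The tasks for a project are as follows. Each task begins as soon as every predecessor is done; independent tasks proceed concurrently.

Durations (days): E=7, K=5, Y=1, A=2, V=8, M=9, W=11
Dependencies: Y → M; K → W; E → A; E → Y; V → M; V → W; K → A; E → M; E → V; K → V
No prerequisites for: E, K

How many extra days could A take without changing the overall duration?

17

The longest chain is E→V→W = 7+8+11 = 26; overall finish 26 days.
Longest path through A: 9 days (earliest finish 9, latest finish 26).
So A can slip 26 − 9 = 17 days.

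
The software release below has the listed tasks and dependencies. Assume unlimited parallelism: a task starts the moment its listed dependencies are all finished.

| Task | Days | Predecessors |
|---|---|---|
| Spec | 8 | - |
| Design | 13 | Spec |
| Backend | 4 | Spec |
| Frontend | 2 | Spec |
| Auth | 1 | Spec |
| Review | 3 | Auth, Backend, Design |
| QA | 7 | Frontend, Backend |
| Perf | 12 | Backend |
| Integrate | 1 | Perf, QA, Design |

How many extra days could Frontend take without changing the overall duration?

Critical path: Spec→Backend→Perf→Integrate = 8+4+12+1 = 25, so the finish is 25 days.
Longest path through Frontend: 18 days (earliest finish 10, latest finish 17).
So Frontend can slip 17 − 10 = 7 days.

7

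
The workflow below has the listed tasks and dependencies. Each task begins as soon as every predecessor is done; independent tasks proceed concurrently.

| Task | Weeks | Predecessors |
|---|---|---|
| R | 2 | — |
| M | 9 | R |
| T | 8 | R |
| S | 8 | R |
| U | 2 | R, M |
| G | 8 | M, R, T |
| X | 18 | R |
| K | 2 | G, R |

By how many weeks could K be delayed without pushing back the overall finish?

0

The longest chain is R→M→G→K = 2+9+8+2 = 21; overall finish 21 weeks.
The longest chain containing K totals 21 weeks.
Float = 21 − 21 = 0.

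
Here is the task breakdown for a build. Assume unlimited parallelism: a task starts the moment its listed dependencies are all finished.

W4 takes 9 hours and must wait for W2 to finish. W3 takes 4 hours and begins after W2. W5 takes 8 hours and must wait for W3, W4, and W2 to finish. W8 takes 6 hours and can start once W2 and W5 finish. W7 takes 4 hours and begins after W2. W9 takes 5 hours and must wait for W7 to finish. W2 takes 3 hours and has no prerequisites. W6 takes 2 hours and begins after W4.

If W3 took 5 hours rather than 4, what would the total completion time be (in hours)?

26

The binding path is W2→W4→W5→W8 = 3+9+8+6 = 26; finish at 26 hours.
The longest path through W3 is only 21 hours, so W3 has float 5.
That remains the longest chain; total 26 hours.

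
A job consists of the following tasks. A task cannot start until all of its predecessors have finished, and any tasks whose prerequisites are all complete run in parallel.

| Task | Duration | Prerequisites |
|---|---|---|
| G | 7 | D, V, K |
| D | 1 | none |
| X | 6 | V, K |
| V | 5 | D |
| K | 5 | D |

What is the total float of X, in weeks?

The longest chain is D→V→G = 1+5+7 = 13; overall finish 13 weeks.
The longest chain containing X totals 12 weeks.
Float = 13 − 12 = 1.

1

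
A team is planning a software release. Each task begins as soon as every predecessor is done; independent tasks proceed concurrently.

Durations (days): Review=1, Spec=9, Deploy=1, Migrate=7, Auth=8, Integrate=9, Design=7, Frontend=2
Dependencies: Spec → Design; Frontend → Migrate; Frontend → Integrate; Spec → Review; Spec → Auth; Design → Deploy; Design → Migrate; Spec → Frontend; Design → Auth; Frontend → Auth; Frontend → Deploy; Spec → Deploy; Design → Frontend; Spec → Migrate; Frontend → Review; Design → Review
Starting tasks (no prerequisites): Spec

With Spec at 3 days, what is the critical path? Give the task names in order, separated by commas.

Spec, Design, Frontend, Integrate

Baseline: Spec→Design→Frontend→Integrate = 9+7+2+9 = 27 → 27 days.
Spec lies on that path, so at 3 days the path becomes 21 days.
No other chain overtakes it, so the finish is 21 days.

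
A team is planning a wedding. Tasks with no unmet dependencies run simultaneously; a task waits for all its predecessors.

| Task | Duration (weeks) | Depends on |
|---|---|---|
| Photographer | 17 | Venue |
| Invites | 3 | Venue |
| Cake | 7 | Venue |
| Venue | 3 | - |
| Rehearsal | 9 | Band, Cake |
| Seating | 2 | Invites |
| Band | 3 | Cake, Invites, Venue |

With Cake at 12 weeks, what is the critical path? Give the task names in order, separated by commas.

Critical path before the change: Venue→Cake→Band→Rehearsal = 3+7+3+9 = 22 giving 22 weeks.
Cake is on the critical path; changing it to 12 makes that path 27 weeks.
No other chain overtakes it, so the finish is 27 weeks.

Venue, Cake, Band, Rehearsal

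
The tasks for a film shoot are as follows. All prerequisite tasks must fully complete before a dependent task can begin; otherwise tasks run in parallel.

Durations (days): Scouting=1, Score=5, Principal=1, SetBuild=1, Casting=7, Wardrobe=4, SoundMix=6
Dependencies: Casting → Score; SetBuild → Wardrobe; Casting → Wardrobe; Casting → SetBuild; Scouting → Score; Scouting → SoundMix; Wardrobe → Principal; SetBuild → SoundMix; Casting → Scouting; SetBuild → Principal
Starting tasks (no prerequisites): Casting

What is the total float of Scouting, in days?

0

Casting→Scouting→SoundMix = 7+1+6 = 14 sets the makespan at 14 days.
Longest path through Scouting: 14 days (earliest finish 8, latest finish 8).
Float = 14 − 14 = 0.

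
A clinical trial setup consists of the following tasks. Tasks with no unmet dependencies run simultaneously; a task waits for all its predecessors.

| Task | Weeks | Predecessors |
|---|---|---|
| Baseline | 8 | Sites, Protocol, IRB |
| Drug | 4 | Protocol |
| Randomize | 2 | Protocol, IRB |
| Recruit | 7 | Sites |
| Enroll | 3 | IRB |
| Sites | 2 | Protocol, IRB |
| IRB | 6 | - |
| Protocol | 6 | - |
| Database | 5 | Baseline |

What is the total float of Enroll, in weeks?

Protocol→Sites→Baseline→Database = 6+2+8+5 = 21 sets the makespan at 21 weeks.
The longest chain containing Enroll totals 9 weeks.
So Enroll can slip 21 − 9 = 12 weeks.

12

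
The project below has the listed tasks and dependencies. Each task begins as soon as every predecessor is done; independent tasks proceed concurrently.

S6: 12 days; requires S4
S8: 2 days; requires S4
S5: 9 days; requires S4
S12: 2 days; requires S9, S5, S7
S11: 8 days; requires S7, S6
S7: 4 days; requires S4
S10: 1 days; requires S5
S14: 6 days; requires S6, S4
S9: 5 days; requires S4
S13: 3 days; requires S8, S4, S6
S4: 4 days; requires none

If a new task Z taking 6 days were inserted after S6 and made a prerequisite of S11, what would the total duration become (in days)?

Originally the project takes 24 days.
With Z inserted, S11 now waits for max(S7, S6, Z).
New critical path: S4→S6→Z→S11 = 4+12+6+8 = 30 ⇒ 30 days.

30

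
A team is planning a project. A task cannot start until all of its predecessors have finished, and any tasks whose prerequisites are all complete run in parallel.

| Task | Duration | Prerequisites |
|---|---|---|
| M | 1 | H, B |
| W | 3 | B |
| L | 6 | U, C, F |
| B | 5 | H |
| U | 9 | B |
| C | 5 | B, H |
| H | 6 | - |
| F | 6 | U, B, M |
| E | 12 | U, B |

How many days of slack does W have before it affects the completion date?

18

H→B→U→F→L = 6+5+9+6+6 = 32 sets the makespan at 32 days.
The longest chain containing W totals 14 days.
So W can slip 32 − 14 = 18 days.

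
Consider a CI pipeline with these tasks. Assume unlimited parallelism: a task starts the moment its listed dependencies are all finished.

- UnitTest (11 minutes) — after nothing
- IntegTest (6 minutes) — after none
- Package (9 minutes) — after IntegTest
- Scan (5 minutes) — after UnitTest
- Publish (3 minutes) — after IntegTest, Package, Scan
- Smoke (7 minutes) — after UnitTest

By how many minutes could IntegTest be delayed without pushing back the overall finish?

1

The longest chain is UnitTest→Scan→Publish = 11+5+3 = 19; overall finish 19 minutes.
IntegTest finishes as early as 6 and must finish by 7.
So IntegTest can slip 7 − 6 = 1 minute.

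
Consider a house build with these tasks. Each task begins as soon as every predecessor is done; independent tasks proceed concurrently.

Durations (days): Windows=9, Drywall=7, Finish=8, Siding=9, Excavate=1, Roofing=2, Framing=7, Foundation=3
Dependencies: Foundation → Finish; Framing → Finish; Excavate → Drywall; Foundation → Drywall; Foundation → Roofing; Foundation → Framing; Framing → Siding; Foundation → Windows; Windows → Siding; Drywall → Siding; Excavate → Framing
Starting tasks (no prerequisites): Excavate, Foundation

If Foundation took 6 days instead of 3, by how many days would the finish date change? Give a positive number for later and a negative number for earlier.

The binding path is Foundation→Windows→Siding = 3+9+9 = 21; finish at 21 days.
Foundation lies on that path, so at 6 days the path becomes 24 days.
No other chain overtakes it, so the finish is 24 days.
Change in finish: 24 − 21 = +3 days.

3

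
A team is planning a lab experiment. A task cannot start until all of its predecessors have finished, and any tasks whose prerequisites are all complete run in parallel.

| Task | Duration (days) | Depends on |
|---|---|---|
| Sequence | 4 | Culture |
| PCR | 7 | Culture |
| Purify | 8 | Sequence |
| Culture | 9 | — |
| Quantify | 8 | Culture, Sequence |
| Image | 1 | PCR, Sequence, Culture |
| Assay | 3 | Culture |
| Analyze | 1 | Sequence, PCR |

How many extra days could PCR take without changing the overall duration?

4

The longest chain is Culture→Sequence→Purify = 9+4+8 = 21; overall finish 21 days.
The longest chain containing PCR totals 17 days.
So PCR can slip 20 − 16 = 4 days.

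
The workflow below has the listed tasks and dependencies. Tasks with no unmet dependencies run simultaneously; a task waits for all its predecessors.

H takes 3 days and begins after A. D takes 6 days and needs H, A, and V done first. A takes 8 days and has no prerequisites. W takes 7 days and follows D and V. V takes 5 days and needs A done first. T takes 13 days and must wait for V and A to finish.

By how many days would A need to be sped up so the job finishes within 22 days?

Current finish: 26 days; target: 22.
A is on every critical path, so each day cut from A cuts the finish by one (this holds down to a finish of 19).
Need 26 − 22 = 4 days off A → A becomes 4 days, finish becomes 22.

4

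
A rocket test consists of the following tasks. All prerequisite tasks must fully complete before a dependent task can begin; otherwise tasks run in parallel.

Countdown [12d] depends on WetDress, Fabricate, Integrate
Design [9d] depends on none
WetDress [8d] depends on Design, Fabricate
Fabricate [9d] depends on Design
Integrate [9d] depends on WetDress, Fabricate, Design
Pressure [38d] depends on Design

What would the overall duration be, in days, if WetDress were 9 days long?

48

As given, the longest chain is Design→Fabricate→WetDress→Integrate→Countdown = 9+9+8+9+12 = 47, so the finish is 47 days.
Since WetDress is critical, the +1 change carries straight to that chain (now 48 days).
The critical path is still Design→Fabricate→WetDress→Integrate→Countdown; finish is now 48 days.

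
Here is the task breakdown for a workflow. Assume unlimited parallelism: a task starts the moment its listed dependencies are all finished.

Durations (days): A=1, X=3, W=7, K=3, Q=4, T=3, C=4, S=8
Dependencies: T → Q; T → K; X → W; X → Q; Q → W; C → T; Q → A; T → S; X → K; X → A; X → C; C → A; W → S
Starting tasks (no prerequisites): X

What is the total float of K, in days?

16

The longest chain is X→C→T→Q→W→S = 3+4+3+4+7+8 = 29; overall finish 29 days.
The longest chain containing K totals 13 days.
So K can slip 29 − 13 = 16 days.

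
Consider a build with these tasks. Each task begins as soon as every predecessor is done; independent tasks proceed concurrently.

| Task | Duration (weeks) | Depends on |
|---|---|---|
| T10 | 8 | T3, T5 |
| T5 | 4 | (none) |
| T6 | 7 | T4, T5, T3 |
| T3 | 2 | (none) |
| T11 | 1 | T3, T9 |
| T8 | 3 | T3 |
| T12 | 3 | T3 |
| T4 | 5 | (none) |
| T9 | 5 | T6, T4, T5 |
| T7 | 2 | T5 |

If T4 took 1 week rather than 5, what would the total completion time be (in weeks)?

Baseline: T4→T6→T9→T11 = 5+7+5+1 = 18 → 18 weeks.
Since T4 is critical, the -4 change carries straight to that chain (now 14 weeks).
Now T5→T6→T9→T11 = 4+7+5+1 = 17 is longest, so the finish becomes 17 weeks.

17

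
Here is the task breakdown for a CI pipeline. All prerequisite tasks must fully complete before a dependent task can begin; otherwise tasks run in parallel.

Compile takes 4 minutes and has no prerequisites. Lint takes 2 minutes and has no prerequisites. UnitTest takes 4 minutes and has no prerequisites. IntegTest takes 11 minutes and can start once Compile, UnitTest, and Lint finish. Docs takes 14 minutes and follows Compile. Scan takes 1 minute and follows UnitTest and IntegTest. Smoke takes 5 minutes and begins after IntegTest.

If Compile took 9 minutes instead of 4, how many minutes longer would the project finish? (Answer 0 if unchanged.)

Critical path before the change: Compile→IntegTest→Smoke = 4+11+5 = 20 giving 20 minutes.
Compile lies on that path, so at 9 minutes the path becomes 25 minutes.
No other chain overtakes it, so the finish is 25 minutes.
Change in finish: 25 − 20 = +5 minutes.

5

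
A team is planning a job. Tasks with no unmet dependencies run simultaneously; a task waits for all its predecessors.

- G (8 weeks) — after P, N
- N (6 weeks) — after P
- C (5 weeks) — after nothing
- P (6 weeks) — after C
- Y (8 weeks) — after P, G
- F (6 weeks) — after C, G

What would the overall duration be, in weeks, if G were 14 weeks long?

Actual critical path: C→P→N→G→Y = 5+6+6+8+8 = 33 ⇒ 33 weeks.
Since G is critical, the +6 change carries straight to that chain (now 39 weeks).
The critical path is still C→P→N→G→Y; finish is now 39 weeks.

39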